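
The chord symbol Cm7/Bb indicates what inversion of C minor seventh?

Cm7/Bb means C minor seventh with Bb in the bass. Bb is the seventh of C minor seventh (C–Eb–G–Bb), so this is third inversion.

third inversion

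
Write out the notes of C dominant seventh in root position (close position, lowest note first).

C, E, G, Bb

The chord tones are C–E–G–Bb. With the root (C) lowest for root position: C, E, G, Bb.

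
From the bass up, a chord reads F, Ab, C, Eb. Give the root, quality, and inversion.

F minor seventh, root position

Reducing to letter names: F, Ab, C, Eb. These stack in thirds as F–Ab–C–Eb — an F minor seventh chord.
F is the root of F minor seventh; root in the bass means root position (figured bass 7).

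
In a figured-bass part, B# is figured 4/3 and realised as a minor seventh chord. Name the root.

E#

The figures 4/3 mean the fifth of the chord is in the bass. If B# is the fifth of a minor seventh chord, the root is E# (chord tones E#–G#–B#–D#).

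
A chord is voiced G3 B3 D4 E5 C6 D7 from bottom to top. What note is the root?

G, B, D, E, C are the tones of a C major ninth chord (C–E–G–B–D), making C the root.

C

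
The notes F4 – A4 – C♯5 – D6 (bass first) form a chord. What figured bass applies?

The notes F, A, C#, D stack in thirds as D–F–A–C# — a D minor-major seventh chord. The bass F is the third, so this is first inversion: figured 6/5.

6/5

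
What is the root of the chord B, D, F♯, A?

B

B, D, F#, A are the tones of a B minor seventh chord (B–D–F#–A), making B the root.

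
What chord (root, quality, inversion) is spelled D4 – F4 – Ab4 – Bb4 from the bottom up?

Bb dominant seventh, first inversion

The distinct note names are D, F, Ab, Bb. Stacked in thirds they read Bb–D–F–Ab, which is a dominant seventh chord on Bb.
The lowest note is D, the third of the chord, so this is first inversion (figured bass 6/5).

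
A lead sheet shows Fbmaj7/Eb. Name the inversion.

third inversion

Fbmaj7/Eb means Fb major seventh with Eb in the bass. Eb is the seventh of Fb major seventh (Fb–Ab–Cb–Eb), so this is third inversion.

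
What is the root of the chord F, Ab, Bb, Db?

Bb

F, Ab, Bb, Db are the tones of a Bb minor seventh chord (Bb–Db–F–Ab), making Bb the root.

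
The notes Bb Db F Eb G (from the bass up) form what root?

Eb

The distinct letter names are Bb, Db, F, Eb, G. Arranged as a stack of thirds they read Eb–G–Bb–Db–F, so Eb is the root (an Eb dominant ninth chord).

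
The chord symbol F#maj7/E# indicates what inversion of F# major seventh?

third inversion

F#maj7/E# means F# major seventh with E# in the bass. E# is the seventh of F# major seventh (F#–A#–C#–E#), so this is third inversion.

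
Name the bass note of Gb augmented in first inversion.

Gb augmented is Gb–Bb–D. First inversion places the third in the bass: Bb.

Bb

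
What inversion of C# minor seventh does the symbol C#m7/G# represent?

C#m7/G# means C# minor seventh with G# in the bass. G# is the fifth of C# minor seventh (C#–E–G#–B), so this is second inversion.

second inversion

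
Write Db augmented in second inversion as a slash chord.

Dbaug/A

Second inversion of Db augmented has the fifth (A) in the bass. As a slash chord: Dbaug/A.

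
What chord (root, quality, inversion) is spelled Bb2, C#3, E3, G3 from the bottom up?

C# diminished seventh, third inversion

The distinct note names are Bb, C#, E, G. Stacked in thirds they read C#–E–G–Bb, which is a diminished seventh chord on C#.
Bb is the seventh of C# diminished seventh; seventh in the bass means third inversion (figured bass 4/2).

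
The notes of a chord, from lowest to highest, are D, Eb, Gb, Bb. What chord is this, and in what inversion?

Reducing to letter names: D, Eb, Gb, Bb. These stack in thirds as Eb–Gb–Bb–D — an Eb minor-major seventh chord.
The lowest note is D, the seventh of the chord, so this is third inversion (figured bass 4/2).

Eb minor-major seventh, third inversion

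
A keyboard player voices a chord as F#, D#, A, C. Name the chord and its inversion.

D# diminished seventh, first inversion

The pitch classes F#, D#, A, C arrange in thirds as D#–F#–A–C: a D# diminished seventh chord.
The lowest note is F#, the third of the chord, so this is first inversion (figured bass 6/5).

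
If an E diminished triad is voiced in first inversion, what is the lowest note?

G

The third of E diminished (E–G–Bb) is G; that is the bass in first inversion.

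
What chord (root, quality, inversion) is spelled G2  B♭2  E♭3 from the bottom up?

Eb major, first inversion

The pitch classes G, Bb, Eb arrange in thirds as Eb–G–Bb: an Eb major triad.
With the third (G) in the bass, the chord is in first inversion (figured bass 6).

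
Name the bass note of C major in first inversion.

C major is C–E–G. First inversion places the third in the bass: E.

E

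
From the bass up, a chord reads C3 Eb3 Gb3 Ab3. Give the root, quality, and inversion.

Ab dominant seventh, first inversion

Reducing to letter names: C, Eb, Gb, Ab. These stack in thirds as Ab–C–Eb–Gb — an Ab dominant seventh chord.
The lowest note is C, the third of the chord, so this is first inversion (figured bass 6/5).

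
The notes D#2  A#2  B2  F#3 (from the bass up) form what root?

B

The distinct letter names are D#, A#, B, F#. Arranged as a stack of thirds they read B–D#–F#–A#, so B is the root (a B major seventh chord).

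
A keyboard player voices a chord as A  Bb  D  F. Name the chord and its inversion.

The distinct note names are A, Bb, D, F. Stacked in thirds they read Bb–D–F–A, which is a major seventh chord on Bb.
A is the seventh of Bb major seventh; seventh in the bass means third inversion (figured bass 4/2).

Bb major seventh, third inversion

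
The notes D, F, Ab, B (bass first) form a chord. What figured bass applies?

The notes D, F, Ab, B stack in thirds as B–D–F–Ab — a B diminished seventh chord. The bass D is the third, so this is first inversion: figured 6/5.

6/5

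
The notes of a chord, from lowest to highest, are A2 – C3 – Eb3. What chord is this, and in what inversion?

A diminished, root position

The pitch classes A, C, Eb arrange in thirds as A–C–Eb: an A diminished triad.
The lowest note is A, the root of the chord, so this is root position (figured bass 5/3).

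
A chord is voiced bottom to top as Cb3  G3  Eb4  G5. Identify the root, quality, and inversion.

The pitch classes Cb, G, Eb arrange in thirds as Cb–Eb–G: a Cb augmented triad.
Cb is the root of Cb augmented; root in the bass means root position (figured bass 5/3).

Cb augmented, root position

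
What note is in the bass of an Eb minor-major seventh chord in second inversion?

Bb

In second inversion the fifth is lowest. For Eb minor-major seventh (Eb–Gb–Bb–D) that is Bb.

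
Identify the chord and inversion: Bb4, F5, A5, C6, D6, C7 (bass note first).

The distinct note names are Bb, F, A, C, D. Stacked in thirds they read Bb–D–F–A–C, which is a major ninth chord on Bb.
The lowest note is Bb, the root of the chord, so this is root position.

Bb major ninth, root position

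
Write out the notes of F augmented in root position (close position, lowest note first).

F augmented is F–A–C#. Root position puts the root (F) in the bass, with the remaining tones above: F, A, C#.

F, A, C#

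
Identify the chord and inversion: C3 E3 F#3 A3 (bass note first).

The pitch classes C, E, F#, A arrange in thirds as F#–A–C–E: an F# half-diminished seventh chord.
With the fifth (C) in the bass, the chord is in second inversion (figured bass 4/3).

F# half-diminished seventh, second inversion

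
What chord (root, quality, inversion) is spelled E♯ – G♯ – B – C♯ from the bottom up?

C# dominant seventh, first inversion

The distinct note names are E#, G#, B, C#. Stacked in thirds they read C#–E#–G#–B, which is a dominant seventh chord on C#.
The lowest note is E#, the third of the chord, so this is first inversion (figured bass 6/5).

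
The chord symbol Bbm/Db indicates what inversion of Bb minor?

first inversion

Bbm/Db means Bb minor with Db in the bass. Db is the third of Bb minor (Bb–Db–F), so this is first inversion.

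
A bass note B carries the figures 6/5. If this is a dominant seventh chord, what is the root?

G

The figures 6/5 mean the third of the chord is in the bass. If B is the third of a dominant seventh chord, the root is G (chord tones G–B–D–F).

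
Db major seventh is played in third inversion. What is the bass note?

C

The seventh of Db major seventh (Db–F–Ab–C) is C; that is the bass in third inversion.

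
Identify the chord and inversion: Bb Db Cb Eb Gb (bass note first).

Cb major ninth, third inversion

Reducing to letter names: Bb, Db, Cb, Eb, Gb. These stack in thirds as Cb–Eb–Gb–Bb–Db — a Cb major ninth chord.
With the seventh (Bb) in the bass, the chord is in third inversion.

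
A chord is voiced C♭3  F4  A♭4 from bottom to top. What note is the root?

Cb, F, Ab are the tones of an F diminished triad (F–Ab–Cb), making F the root.

F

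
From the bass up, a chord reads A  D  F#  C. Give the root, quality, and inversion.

The distinct note names are A, D, F#, C. Stacked in thirds they read D–F#–A–C, which is a dominant seventh chord on D.
With the fifth (A) in the bass, the chord is in second inversion (figured bass 4/3).

D dominant seventh, second inversion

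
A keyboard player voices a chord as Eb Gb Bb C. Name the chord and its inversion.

C half-diminished seventh, first inversion

The pitch classes Eb, Gb, Bb, C arrange in thirds as C–Eb–Gb–Bb: a C half-diminished seventh chord.
Eb is the third of C half-diminished seventh; third in the bass means first inversion (figured bass 6/5).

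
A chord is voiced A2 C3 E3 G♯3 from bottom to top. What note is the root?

A

Reordering A, C, E, G# into stacked thirds gives A–C–E–G#; the bottom of that stack, A, is the root.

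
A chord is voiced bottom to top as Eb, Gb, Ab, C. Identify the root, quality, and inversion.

The distinct note names are Eb, Gb, Ab, C. Stacked in thirds they read Ab–C–Eb–Gb, which is a dominant seventh chord on Ab.
With the fifth (Eb) in the bass, the chord is in second inversion (figured bass 4/3).

Ab dominant seventh, second inversion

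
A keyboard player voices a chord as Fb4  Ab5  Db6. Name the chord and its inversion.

The distinct note names are Fb, Ab, Db. Stacked in thirds they read Db–Fb–Ab, which is a minor triad on Db.
With the third (Fb) in the bass, the chord is in first inversion (figured bass 6).

Db minor, first inversion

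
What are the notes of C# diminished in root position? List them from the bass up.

C#, E, G

Spelling C# diminished: C#–E–G. In root position the root is bass, giving C#, E, G from the bottom.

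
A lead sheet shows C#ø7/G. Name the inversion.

second inversion

C#ø7/G means C# half-diminished seventh with G in the bass. G is the fifth of C# half-diminished seventh (C#–E–G–B), so this is second inversion.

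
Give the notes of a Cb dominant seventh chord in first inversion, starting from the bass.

Eb, Gb, Bbb, Cb

Spelling Cb dominant seventh: Cb–Eb–Gb–Bbb. In first inversion the third is bass, giving Eb, Gb, Bbb, Cb from the bottom.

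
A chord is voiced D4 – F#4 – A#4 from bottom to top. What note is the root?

D

The distinct letter names are D, F#, A#. Arranged as a stack of thirds they read D–F#–A#, so D is the root (a D augmented triad).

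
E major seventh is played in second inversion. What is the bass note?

B

In second inversion the fifth is lowest. For E major seventh (E–G#–B–D#) that is B.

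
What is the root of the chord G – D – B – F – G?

Reordering G, D, B, F into stacked thirds gives G–B–D–F; the bottom of that stack, G, is the root.

G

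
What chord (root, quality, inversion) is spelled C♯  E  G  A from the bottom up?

A dominant seventh, first inversion

The distinct note names are C#, E, G, A. Stacked in thirds they read A–C#–E–G, which is a dominant seventh chord on A.
The lowest note is C#, the third of the chord, so this is first inversion (figured bass 6/5).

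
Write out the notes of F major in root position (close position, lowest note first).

F, A, C

Spelling F major: F–A–C. In root position the root is bass, giving F, A, C from the bottom.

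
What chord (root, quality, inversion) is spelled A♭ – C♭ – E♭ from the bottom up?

Ab minor, root position

The pitch classes Ab, Cb, Eb arrange in thirds as Ab–Cb–Eb: an Ab minor triad.
The lowest note is Ab, the root of the chord, so this is root position (figured bass 5/3).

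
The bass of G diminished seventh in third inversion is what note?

Fb

G diminished seventh is G–Bb–Db–Fb. Third inversion places the seventh in the bass: Fb.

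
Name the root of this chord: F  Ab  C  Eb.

F, Ab, C, Eb are the tones of an F minor seventh chord (F–Ab–C–Eb), making F the root.

F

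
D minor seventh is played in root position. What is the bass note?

D

D minor seventh is D–F–A–C. Root position places the root in the bass: D.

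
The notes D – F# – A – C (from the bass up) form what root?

D, F#, A, C are the tones of a D dominant seventh chord (D–F#–A–C), making D the root.

D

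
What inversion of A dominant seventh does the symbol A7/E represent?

A7/E means A dominant seventh with E in the bass. E is the fifth of A dominant seventh (A–C#–E–G), so this is second inversion.

second inversion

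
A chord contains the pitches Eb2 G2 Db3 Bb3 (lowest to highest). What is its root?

Reordering Eb, G, Db, Bb into stacked thirds gives Eb–G–Bb–Db; the bottom of that stack, Eb, is the root.

Eb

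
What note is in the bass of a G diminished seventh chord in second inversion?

Db

G diminished seventh is G–Bb–Db–Fb. Second inversion places the fifth in the bass: Db.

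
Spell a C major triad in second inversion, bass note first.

Spelling C major: C–E–G. In second inversion the fifth is bass, giving G, C, E from the bottom.

G, C, E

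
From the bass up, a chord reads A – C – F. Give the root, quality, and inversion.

Reducing to letter names: A, C, F. These stack in thirds as F–A–C — an F major triad.
The lowest note is A, the third of the chord, so this is first inversion (figured bass 6).

F major, first inversion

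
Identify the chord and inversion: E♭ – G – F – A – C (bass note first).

The pitch classes Eb, G, F, A, C arrange in thirds as F–A–C–Eb–G: an F dominant ninth chord.
With the seventh (Eb) in the bass, the chord is in third inversion.

F dominant ninth, third inversion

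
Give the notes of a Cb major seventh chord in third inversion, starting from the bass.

Bb, Cb, Eb, Gb

Cb major seventh is Cb–Eb–Gb–Bb. Third inversion puts the seventh (Bb) in the bass, with the remaining tones above: Bb, Cb, Eb, Gb.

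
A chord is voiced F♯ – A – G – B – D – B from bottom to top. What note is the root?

The distinct letter names are F#, A, G, B, D. Arranged as a stack of thirds they read G–B–D–F#–A, so G is the root (a G major ninth chord).

G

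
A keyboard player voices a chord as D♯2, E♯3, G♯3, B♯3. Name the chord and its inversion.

E# minor seventh, third inversion

Reducing to letter names: D#, E#, G#, B#. These stack in thirds as E#–G#–B#–D# — an E# minor seventh chord.
With the seventh (D#) in the bass, the chord is in third inversion (figured bass 4/2).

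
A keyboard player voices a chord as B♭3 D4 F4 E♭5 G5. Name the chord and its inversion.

The distinct note names are Bb, D, F, Eb, G. Stacked in thirds they read Eb–G–Bb–D–F, which is a major ninth chord on Eb.
Bb is the fifth of Eb major ninth; fifth in the bass means second inversion.

Eb major ninth, second inversion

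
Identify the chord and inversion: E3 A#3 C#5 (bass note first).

A# diminished, second inversion

The distinct note names are E, A#, C#. Stacked in thirds they read A#–C#–E, which is a diminished triad on A#.
With the fifth (E) in the bass, the chord is in second inversion (figured bass 6/4).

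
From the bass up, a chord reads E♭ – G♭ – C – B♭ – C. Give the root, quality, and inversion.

The distinct note names are Eb, Gb, C, Bb. Stacked in thirds they read C–Eb–Gb–Bb, which is a half-diminished seventh chord on C.
The lowest note is Eb, the third of the chord, so this is first inversion (figured bass 6/5).

C half-diminished seventh, first inversion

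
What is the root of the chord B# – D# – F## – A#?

Reordering B#, D#, F##, A# into stacked thirds gives B#–D#–F##–A#; the bottom of that stack, B#, is the root.

B#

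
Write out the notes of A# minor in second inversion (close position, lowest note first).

Spelling A# minor: A#–C#–E#. In second inversion the fifth is bass, giving E#, A#, C# from the bottom.

E#, A#, C#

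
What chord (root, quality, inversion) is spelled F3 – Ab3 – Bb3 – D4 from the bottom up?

Bb dominant seventh, second inversion

The pitch classes F, Ab, Bb, D arrange in thirds as Bb–D–F–Ab: a Bb dominant seventh chord.
The lowest note is F, the fifth of the chord, so this is second inversion (figured bass 4/3).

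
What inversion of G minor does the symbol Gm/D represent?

second inversion

Gm/D means G minor with D in the bass. D is the fifth of G minor (G–Bb–D), so this is second inversion.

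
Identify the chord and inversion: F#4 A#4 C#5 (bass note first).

F# major, root position

The distinct note names are F#, A#, C#. Stacked in thirds they read F#–A#–C#, which is a major triad on F#.
F# is the root of F# major; root in the bass means root position (figured bass 5/3).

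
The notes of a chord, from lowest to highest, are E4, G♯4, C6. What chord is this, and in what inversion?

Reducing to letter names: E, G#, C. These stack in thirds as C–E–G# — a C augmented triad.
With the third (E) in the bass, the chord is in first inversion (figured bass 6).

C augmented, first inversion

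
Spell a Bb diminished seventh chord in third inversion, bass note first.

Spelling Bb diminished seventh: Bb–Db–Fb–Abb. In third inversion the seventh is bass, giving Abb, Bb, Db, Fb from the bottom.

Abb, Bb, Db, Fb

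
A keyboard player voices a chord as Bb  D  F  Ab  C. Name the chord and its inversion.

The distinct note names are Bb, D, F, Ab, C. Stacked in thirds they read Bb–D–F–Ab–C, which is a dominant ninth chord on Bb.
The lowest note is Bb, the root of the chord, so this is root position.

Bb dominant ninth, root position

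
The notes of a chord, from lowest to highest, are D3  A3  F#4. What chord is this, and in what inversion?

D major, root position

Reducing to letter names: D, A, F#. These stack in thirds as D–F#–A — a D major triad.
With the root (D) in the bass, the chord is in root position (figured bass 5/3).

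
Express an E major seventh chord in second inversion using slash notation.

Second inversion of E major seventh has the fifth (B) in the bass. As a slash chord: Emaj7/B.

Emaj7/B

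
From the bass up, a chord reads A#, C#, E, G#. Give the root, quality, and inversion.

The distinct note names are A#, C#, E, G#. Stacked in thirds they read A#–C#–E–G#, which is a half-diminished seventh chord on A#.
The lowest note is A#, the root of the chord, so this is root position (figured bass 7).

A# half-diminished seventh, root position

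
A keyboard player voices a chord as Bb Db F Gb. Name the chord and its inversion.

Gb major seventh, first inversion

Reducing to letter names: Bb, Db, F, Gb. These stack in thirds as Gb–Bb–Db–F — a Gb major seventh chord.
The lowest note is Bb, the third of the chord, so this is first inversion (figured bass 6/5).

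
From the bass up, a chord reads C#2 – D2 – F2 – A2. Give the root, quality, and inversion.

D minor-major seventh, third inversion

Reducing to letter names: C#, D, F, A. These stack in thirds as D–F–A–C# — a D minor-major seventh chord.
With the seventh (C#) in the bass, the chord is in third inversion (figured bass 4/2).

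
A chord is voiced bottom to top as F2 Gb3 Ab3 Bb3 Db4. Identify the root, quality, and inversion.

Gb major ninth, third inversion

The pitch classes F, Gb, Ab, Bb, Db arrange in thirds as Gb–Bb–Db–F–Ab: a Gb major ninth chord.
F is the seventh of Gb major ninth; seventh in the bass means third inversion.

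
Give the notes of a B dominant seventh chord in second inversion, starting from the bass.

F#, A, B, D#

Spelling B dominant seventh: B–D#–F#–A. In second inversion the fifth is bass, giving F#, A, B, D# from the bottom.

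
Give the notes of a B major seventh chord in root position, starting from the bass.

B, D#, F#, A#

B major seventh is B–D#–F#–A#. Root position puts the root (B) in the bass, with the remaining tones above: B, D#, F#, A#.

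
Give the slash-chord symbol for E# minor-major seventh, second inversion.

Second inversion of E# minor-major seventh has the fifth (B#) in the bass. As a slash chord: E#m(maj7)/B#.

E#m(maj7)/B#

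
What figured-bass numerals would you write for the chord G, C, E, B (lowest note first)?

4/3

The notes G, C, E, B stack in thirds as C–E–G–B — a C major seventh chord. The bass G is the fifth, so this is second inversion: figured 4/3.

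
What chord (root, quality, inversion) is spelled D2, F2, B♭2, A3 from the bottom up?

Bb major seventh, first inversion

The pitch classes D, F, Bb, A arrange in thirds as Bb–D–F–A: a Bb major seventh chord.
With the third (D) in the bass, the chord is in first inversion (figured bass 6/5).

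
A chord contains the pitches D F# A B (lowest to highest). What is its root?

The distinct letter names are D, F#, A, B. Arranged as a stack of thirds they read B–D–F#–A, so B is the root (a B minor seventh chord).

B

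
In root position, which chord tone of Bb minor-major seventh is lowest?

Bb

In root position the root is lowest. For Bb minor-major seventh (Bb–Db–F–A) that is Bb.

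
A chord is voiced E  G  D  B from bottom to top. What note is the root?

Reordering E, G, D, B into stacked thirds gives E–G–B–D; the bottom of that stack, E, is the root.

E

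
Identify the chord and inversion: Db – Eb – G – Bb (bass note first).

Eb dominant seventh, third inversion

The pitch classes Db, Eb, G, Bb arrange in thirds as Eb–G–Bb–Db: an Eb dominant seventh chord.
With the seventh (Db) in the bass, the chord is in third inversion (figured bass 4/2).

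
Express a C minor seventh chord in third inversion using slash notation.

Third inversion of C minor seventh has the seventh (Bb) in the bass. As a slash chord: Cm7/Bb.

Cm7/Bb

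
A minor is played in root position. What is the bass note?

The root of A minor (A–C–E) is A; that is the bass in root position.

A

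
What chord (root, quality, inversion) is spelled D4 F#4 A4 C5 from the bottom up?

Reducing to letter names: D, F#, A, C. These stack in thirds as D–F#–A–C — a D dominant seventh chord.
The lowest note is D, the root of the chord, so this is root position (figured bass 7).

D dominant seventh, root position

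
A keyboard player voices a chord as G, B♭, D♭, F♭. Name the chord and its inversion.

Reducing to letter names: G, Bb, Db, Fb. These stack in thirds as G–Bb–Db–Fb — a G diminished seventh chord.
G is the root of G diminished seventh; root in the bass means root position (figured bass 7).

G diminished seventh, root position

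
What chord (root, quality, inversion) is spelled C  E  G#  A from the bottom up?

A minor-major seventh, first inversion

The pitch classes C, E, G#, A arrange in thirds as A–C–E–G#: an A minor-major seventh chord.
The lowest note is C, the third of the chord, so this is first inversion (figured bass 6/5).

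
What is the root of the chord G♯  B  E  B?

G#, B, E are the tones of an E major triad (E–G#–B), making E the root.

E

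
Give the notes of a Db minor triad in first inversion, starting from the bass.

Fb, Ab, Db

The chord tones are Db–Fb–Ab. With the third (Fb) lowest for first inversion: Fb, Ab, Db.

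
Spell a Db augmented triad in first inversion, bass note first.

F, A, Db

Db augmented is Db–F–A. First inversion puts the third (F) in the bass, with the remaining tones above: F, A, Db.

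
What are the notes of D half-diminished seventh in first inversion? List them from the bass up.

F, Ab, C, D

Spelling D half-diminished seventh: D–F–Ab–C. In first inversion the third is bass, giving F, Ab, C, D from the bottom.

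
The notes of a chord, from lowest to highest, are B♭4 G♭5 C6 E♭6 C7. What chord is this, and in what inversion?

Reducing to letter names: Bb, Gb, C, Eb. These stack in thirds as C–Eb–Gb–Bb — a C half-diminished seventh chord.
The lowest note is Bb, the seventh of the chord, so this is third inversion (figured bass 4/2).

C half-diminished seventh, third inversion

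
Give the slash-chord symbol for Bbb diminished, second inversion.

Bbbdim/Fbb

Second inversion of Bbb diminished has the fifth (Fbb) in the bass. As a slash chord: Bbbdim/Fbb.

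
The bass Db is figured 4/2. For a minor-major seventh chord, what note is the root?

Ebb

The figures 4/2 mean the seventh of the chord is in the bass. If Db is the seventh of a minor-major seventh chord, the root is Ebb (chord tones Ebb–Gbb–Bbb–Db).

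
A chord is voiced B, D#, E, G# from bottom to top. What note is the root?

E

B, D#, E, G# are the tones of an E major seventh chord (E–G#–B–D#), making E the root.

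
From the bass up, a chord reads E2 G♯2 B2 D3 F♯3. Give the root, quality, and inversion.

E dominant ninth, root position

The distinct note names are E, G#, B, D, F#. Stacked in thirds they read E–G#–B–D–F#, which is a dominant ninth chord on E.
E is the root of E dominant ninth; root in the bass means root position.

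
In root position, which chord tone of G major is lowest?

In root position the root is lowest. For G major (G–B–D) that is G.

G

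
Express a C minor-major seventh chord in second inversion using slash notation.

Cm(maj7)/G

Second inversion of C minor-major seventh has the fifth (G) in the bass. As a slash chord: Cm(maj7)/G.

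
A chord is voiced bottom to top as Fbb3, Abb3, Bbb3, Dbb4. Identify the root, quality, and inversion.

Bbb half-diminished seventh, second inversion

The distinct note names are Fbb, Abb, Bbb, Dbb. Stacked in thirds they read Bbb–Dbb–Fbb–Abb, which is a half-diminished seventh chord on Bbb.
With the fifth (Fbb) in the bass, the chord is in second inversion (figured bass 4/3).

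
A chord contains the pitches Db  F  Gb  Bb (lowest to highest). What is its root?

Reordering Db, F, Gb, Bb into stacked thirds gives Gb–Bb–Db–F; the bottom of that stack, Gb, is the root.

Gb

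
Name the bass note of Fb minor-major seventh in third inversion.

The seventh of Fb minor-major seventh (Fb–Abb–Cb–Eb) is Eb; that is the bass in third inversion.

Eb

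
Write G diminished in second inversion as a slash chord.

Second inversion of G diminished has the fifth (Db) in the bass. As a slash chord: Gdim/Db.

Gdim/Db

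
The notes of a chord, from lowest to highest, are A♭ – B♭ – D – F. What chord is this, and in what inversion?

Bb dominant seventh, third inversion

Reducing to letter names: Ab, Bb, D, F. These stack in thirds as Bb–D–F–Ab — a Bb dominant seventh chord.
Ab is the seventh of Bb dominant seventh; seventh in the bass means third inversion (figured bass 4/2).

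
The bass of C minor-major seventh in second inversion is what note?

G

In second inversion the fifth is lowest. For C minor-major seventh (C–Eb–G–B) that is G.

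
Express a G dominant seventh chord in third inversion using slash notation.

G7/F

Third inversion of G dominant seventh has the seventh (F) in the bass. As a slash chord: G7/F.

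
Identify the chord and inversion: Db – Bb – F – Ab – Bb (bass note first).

The distinct note names are Db, Bb, F, Ab. Stacked in thirds they read Bb–Db–F–Ab, which is a minor seventh chord on Bb.
The lowest note is Db, the third of the chord, so this is first inversion (figured bass 6/5).

Bb minor seventh, first inversion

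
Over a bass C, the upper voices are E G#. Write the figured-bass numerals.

5/3

The notes C, E, G# stack in thirds as C–E–G# — a C augmented triad. The bass C is the root, so this is root position: figured 5/3.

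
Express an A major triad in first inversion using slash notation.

AM/C#

First inversion of A major has the third (C#) in the bass. As a slash chord: AM/C#.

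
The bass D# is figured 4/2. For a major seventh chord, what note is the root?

The figures 4/2 mean the seventh of the chord is in the bass. If D# is the seventh of a major seventh chord, the root is E (chord tones E–G#–B–D#).

E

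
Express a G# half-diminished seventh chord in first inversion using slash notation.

First inversion of G# half-diminished seventh has the third (B) in the bass. As a slash chord: G#ø7/B.

G#ø7/B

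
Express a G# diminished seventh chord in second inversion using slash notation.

Second inversion of G# diminished seventh has the fifth (D) in the bass. As a slash chord: G#dim7/D.

G#dim7/D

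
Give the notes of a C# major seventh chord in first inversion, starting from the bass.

E#, G#, B#, C#

C# major seventh is C#–E#–G#–B#. First inversion puts the third (E#) in the bass, with the remaining tones above: E#, G#, B#, C#.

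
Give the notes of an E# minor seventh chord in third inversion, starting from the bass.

E# minor seventh is E#–G#–B#–D#. Third inversion puts the seventh (D#) in the bass, with the remaining tones above: D#, E#, G#, B#.

D#, E#, G#, B#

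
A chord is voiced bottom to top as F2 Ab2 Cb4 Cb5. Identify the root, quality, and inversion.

The distinct note names are F, Ab, Cb. Stacked in thirds they read F–Ab–Cb, which is a diminished triad on F.
F is the root of F diminished; root in the bass means root position (figured bass 5/3).

F diminished, root position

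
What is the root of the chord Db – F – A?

The distinct letter names are Db, F, A. Arranged as a stack of thirds they read Db–F–A, so Db is the root (a Db augmented triad).

Db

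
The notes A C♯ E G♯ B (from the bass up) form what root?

A, C#, E, G#, B are the tones of an A major ninth chord (A–C#–E–G#–B), making A the root.

A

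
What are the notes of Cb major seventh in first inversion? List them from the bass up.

Eb, Gb, Bb, Cb

Spelling Cb major seventh: Cb–Eb–Gb–Bb. In first inversion the third is bass, giving Eb, Gb, Bb, Cb from the bottom.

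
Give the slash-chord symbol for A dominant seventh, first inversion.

A7/C#

First inversion of A dominant seventh has the third (C#) in the bass. As a slash chord: A7/C#.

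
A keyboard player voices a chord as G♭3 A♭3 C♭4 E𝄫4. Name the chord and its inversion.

Ab half-diminished seventh, third inversion

The distinct note names are Gb, Ab, Cb, Ebb. Stacked in thirds they read Ab–Cb–Ebb–Gb, which is a half-diminished seventh chord on Ab.
Gb is the seventh of Ab half-diminished seventh; seventh in the bass means third inversion (figured bass 4/2).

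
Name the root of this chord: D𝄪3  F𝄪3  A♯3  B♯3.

B#

Reordering D##, F##, A#, B# into stacked thirds gives B#–D##–F##–A#; the bottom of that stack, B#, is the root.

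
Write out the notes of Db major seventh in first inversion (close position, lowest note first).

F, Ab, C, Db

Db major seventh is Db–F–Ab–C. First inversion puts the third (F) in the bass, with the remaining tones above: F, Ab, C, Db.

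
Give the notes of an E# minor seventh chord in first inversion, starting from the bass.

Spelling E# minor seventh: E#–G#–B#–D#. In first inversion the third is bass, giving G#, B#, D#, E# from the bottom.

G#, B#, D#, E#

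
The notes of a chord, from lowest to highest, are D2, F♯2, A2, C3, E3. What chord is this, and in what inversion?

D dominant ninth, root position

Reducing to letter names: D, F#, A, C, E. These stack in thirds as D–F#–A–C–E — a D dominant ninth chord.
The lowest note is D, the root of the chord, so this is root position.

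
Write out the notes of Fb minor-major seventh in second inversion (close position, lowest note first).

Cb, Eb, Fb, Abb

The chord tones are Fb–Abb–Cb–Eb. With the fifth (Cb) lowest for second inversion: Cb, Eb, Fb, Abb.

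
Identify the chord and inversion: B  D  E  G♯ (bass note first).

Reducing to letter names: B, D, E, G#. These stack in thirds as E–G#–B–D — an E dominant seventh chord.
B is the fifth of E dominant seventh; fifth in the bass means second inversion (figured bass 4/3).

E dominant seventh, second inversion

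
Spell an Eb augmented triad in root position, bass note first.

The chord tones are Eb–G–B. With the root (Eb) lowest for root position: Eb, G, B.

Eb, G, B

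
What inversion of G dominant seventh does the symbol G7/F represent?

G7/F means G dominant seventh with F in the bass. F is the seventh of G dominant seventh (G–B–D–F), so this is third inversion.

third inversion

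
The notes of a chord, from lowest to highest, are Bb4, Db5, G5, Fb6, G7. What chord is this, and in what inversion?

The pitch classes Bb, Db, G, Fb arrange in thirds as G–Bb–Db–Fb: a G diminished seventh chord.
With the third (Bb) in the bass, the chord is in first inversion (figured bass 6/5).

G diminished seventh, first inversion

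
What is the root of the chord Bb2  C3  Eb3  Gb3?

Bb, C, Eb, Gb are the tones of a C half-diminished seventh chord (C–Eb–Gb–Bb), making C the root.

C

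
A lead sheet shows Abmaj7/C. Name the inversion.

first inversion

Abmaj7/C means Ab major seventh with C in the bass. C is the third of Ab major seventh (Ab–C–Eb–G), so this is first inversion.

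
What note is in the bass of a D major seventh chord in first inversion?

The third of D major seventh (D–F#–A–C#) is F#; that is the bass in first inversion.

F#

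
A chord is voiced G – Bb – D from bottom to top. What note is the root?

G

G, Bb, D are the tones of a G minor triad (G–Bb–D), making G the root.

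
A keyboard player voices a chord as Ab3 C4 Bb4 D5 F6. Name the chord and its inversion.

The distinct note names are Ab, C, Bb, D, F. Stacked in thirds they read Bb–D–F–Ab–C, which is a dominant ninth chord on Bb.
Ab is the seventh of Bb dominant ninth; seventh in the bass means third inversion.

Bb dominant ninth, third inversion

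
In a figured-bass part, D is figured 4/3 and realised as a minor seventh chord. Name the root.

G

The figures 4/3 mean the fifth of the chord is in the bass. If D is the fifth of a minor seventh chord, the root is G (chord tones G–Bb–D–F).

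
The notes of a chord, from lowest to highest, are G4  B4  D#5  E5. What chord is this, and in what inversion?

E minor-major seventh, first inversion

The distinct note names are G, B, D#, E. Stacked in thirds they read E–G–B–D#, which is a minor-major seventh chord on E.
With the third (G) in the bass, the chord is in first inversion (figured bass 6/5).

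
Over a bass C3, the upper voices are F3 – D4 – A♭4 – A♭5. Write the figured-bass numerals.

The notes C, F, D, Ab stack in thirds as D–F–Ab–C — a D half-diminished seventh chord. The bass C is the seventh, so this is third inversion: figured 4/2.

4/2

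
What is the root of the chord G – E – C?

C

The distinct letter names are G, E, C. Arranged as a stack of thirds they read C–E–G, so C is the root (a C major triad).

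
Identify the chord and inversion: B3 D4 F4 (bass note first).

The pitch classes B, D, F arrange in thirds as B–D–F: a B diminished triad.
With the root (B) in the bass, the chord is in root position (figured bass 5/3).

B diminished, root position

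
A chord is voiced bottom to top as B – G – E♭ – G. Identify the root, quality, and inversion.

Eb augmented, second inversion

The distinct note names are B, G, Eb. Stacked in thirds they read Eb–G–B, which is an augmented triad on Eb.
The lowest note is B, the fifth of the chord, so this is second inversion (figured bass 6/4).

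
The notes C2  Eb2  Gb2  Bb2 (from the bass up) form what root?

Reordering C, Eb, Gb, Bb into stacked thirds gives C–Eb–Gb–Bb; the bottom of that stack, C, is the root.

C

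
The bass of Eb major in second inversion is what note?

Bb

The fifth of Eb major (Eb–G–Bb) is Bb; that is the bass in second inversion.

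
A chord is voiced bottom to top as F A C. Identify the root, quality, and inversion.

F major, root position

Reducing to letter names: F, A, C. These stack in thirds as F–A–C — an F major triad.
F is the root of F major; root in the bass means root position (figured bass 5/3).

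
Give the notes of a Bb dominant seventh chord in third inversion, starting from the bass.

Ab, Bb, D, F

The chord tones are Bb–D–F–Ab. With the seventh (Ab) lowest for third inversion: Ab, Bb, D, F.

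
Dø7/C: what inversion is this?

Dø7/C means D half-diminished seventh with C in the bass. C is the seventh of D half-diminished seventh (D–F–Ab–C), so this is third inversion.

third inversion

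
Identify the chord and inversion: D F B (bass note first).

Reducing to letter names: D, F, B. These stack in thirds as B–D–F — a B diminished triad.
The lowest note is D, the third of the chord, so this is first inversion (figured bass 6).

B diminished, first inversion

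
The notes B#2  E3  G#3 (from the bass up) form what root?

E

Reordering B#, E, G# into stacked thirds gives E–G#–B#; the bottom of that stack, E, is the root.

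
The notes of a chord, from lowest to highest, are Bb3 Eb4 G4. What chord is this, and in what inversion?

The distinct note names are Bb, Eb, G. Stacked in thirds they read Eb–G–Bb, which is a major triad on Eb.
With the fifth (Bb) in the bass, the chord is in second inversion (figured bass 6/4).

Eb major, second inversion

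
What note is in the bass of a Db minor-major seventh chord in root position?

Db

In root position the root is lowest. For Db minor-major seventh (Db–Fb–Ab–C) that is Db.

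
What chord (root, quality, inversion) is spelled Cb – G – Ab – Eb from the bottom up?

Ab minor-major seventh, first inversion

The distinct note names are Cb, G, Ab, Eb. Stacked in thirds they read Ab–Cb–Eb–G, which is a minor-major seventh chord on Ab.
The lowest note is Cb, the third of the chord, so this is first inversion (figured bass 6/5).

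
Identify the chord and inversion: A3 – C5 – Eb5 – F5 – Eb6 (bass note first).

F dominant seventh, first inversion

Reducing to letter names: A, C, Eb, F. These stack in thirds as F–A–C–Eb — an F dominant seventh chord.
A is the third of F dominant seventh; third in the bass means first inversion (figured bass 6/5).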